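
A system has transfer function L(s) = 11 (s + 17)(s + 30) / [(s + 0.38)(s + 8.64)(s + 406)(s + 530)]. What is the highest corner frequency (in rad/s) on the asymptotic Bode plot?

Break frequencies occur at each pole and zero magnitude: 0.38 rad/s, 8.64 rad/s, 17 rad/s, 30 rad/s, 406 rad/s, 530 rad/s.
The highest is 530 rad/s.

530 rad/s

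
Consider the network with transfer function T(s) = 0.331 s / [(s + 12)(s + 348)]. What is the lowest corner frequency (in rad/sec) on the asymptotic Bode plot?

12 rad/sec

Break frequencies occur at each pole and zero magnitude: 12 rad/sec, 348 rad/sec.
The lowest is 12 rad/sec.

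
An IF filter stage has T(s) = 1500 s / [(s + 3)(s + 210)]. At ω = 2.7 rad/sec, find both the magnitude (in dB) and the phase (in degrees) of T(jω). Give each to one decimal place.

|j2.7| = 2.7
|j2.7 + 3| = √(2.7² + 3²) = 4.036
|j2.7 + 210| = √(2.7² + 210²) = 210
|T(j2.7)| = 1500 × 2.7 / (4.036 × 210) = 4.7779
20 log₁₀(4.7779) = 13.58 dB
∠(j2.7) = 90.00°
∠(j2.7 + 3) = arctan(2.7/3) = 41.99°
∠(j2.7 + 210) = arctan(2.7/210) = 0.74°
∠T(j2.7) = 90.00° − (41.99° + 0.74°) = 47.28°

|T| = 13.6 dB, ∠T = 47.3°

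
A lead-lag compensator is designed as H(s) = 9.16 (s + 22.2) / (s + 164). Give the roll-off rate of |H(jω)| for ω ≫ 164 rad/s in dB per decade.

With 1 zero and 1 pole, the high-frequency asymptotic slope is 20 × (1 − 1) = 0 dB/decade.

0 dB/decade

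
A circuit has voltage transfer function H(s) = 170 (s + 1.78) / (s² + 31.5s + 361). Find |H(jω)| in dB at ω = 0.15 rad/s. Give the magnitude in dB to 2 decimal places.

-1.50 dB

|j0.15 + 1.78| = √(0.15² + 1.78²) = 1.786
|(j0.15)² + 31.5(j0.15) + 361| = |360.98 + j4.725| = 361
|H(j0.15)| = 170 × 1.786 / 361 = 0.84118
20 log₁₀(0.84118) = -1.502 dB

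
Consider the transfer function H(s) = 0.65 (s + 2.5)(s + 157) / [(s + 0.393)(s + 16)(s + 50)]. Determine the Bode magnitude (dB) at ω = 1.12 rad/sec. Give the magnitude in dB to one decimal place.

-10.6 dB

|j1.12 + 2.5| = √(1.12² + 2.5²) = 2.739
|j1.12 + 157| = √(1.12² + 157²) = 157
|j1.12 + 0.393| = √(1.12² + 0.393²) = 1.187
|j1.12 + 16| = √(1.12² + 16²) = 16.04
|j1.12 + 50| = √(1.12² + 50²) = 50.01
|H(j1.12)| = 0.65 × 2.739 × 157 / (1.187 × 16.04 × 50.01) = 0.29362
20 log₁₀(0.29362) = -10.64 dB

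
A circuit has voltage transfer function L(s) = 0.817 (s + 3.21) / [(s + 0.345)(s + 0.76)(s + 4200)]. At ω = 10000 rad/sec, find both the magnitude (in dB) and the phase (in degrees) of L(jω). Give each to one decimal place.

|j10000 + 3.21| = √(10000² + 3.21²) = 1e+04
|j10000 + 0.345| = √(10000² + 0.345²) = 1e+04
|j10000 + 0.76| = √(10000² + 0.76²) = 1e+04
|j10000 + 4200| = √(10000² + 4200²) = 1.085e+04
|L(j10000)| = 0.817 × 1e+04 / (1e+04 × 1e+04 × 1.085e+04) = 7.5326e-09
20 log₁₀(7.5326e-09) = -162.46 dB
∠(j10000 + 3.21) = arctan(10000/3.21) = 89.98°
∠(j10000 + 0.345) = arctan(10000/0.345) = 90.00°
∠(j10000 + 0.76) = arctan(10000/0.76) = 90.00°
∠(j10000 + 4200) = arctan(10000/4200) = 67.22°
∠L(j10000) = 89.98° − (90.00° + 90.00° + 67.22°) = -157.23°

|L| = -162.5 dB, ∠L = -157.2°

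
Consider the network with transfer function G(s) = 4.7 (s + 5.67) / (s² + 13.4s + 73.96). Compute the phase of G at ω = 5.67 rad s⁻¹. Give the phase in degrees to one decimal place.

∠(j5.67 + 5.67) = arctan(5.67/5.67) = 45.00°
∠[(j5.67)² + 13.4(j5.67) + 73.96] = ∠[41.811 + j75.978] = 61.18°
∠G(j5.67) = 45.00° − 61.18° = -16.18°

-16.2°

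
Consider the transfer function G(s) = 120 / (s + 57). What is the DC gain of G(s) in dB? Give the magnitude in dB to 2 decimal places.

G(0) = 120 / 57 = 2.1053
20 log₁₀(2.1053) = 6.466 dB

6.47 dB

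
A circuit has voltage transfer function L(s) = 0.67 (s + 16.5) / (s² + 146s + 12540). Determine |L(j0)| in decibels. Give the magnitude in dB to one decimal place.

L(0) = 0.67 × 16.5 / 12540 = 0.00088158
20 log₁₀(0.00088158) = -61.09 dB

-61.1 dB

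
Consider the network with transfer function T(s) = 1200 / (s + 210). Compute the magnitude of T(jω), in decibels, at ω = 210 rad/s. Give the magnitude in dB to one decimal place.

|j210 + 210| = √(210² + 210²) = 297
|T(j210)| = 1200 / 297 = 4.0406
20 log₁₀(4.0406) = 12.13 dB

12.1 dB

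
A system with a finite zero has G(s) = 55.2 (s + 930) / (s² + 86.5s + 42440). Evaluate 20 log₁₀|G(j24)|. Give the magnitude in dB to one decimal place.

|j24 + 930| = √(24² + 930²) = 930.3
|(j24)² + 86.5(j24) + 42440| = |41864 + j2076| = 4.192e+04
|G(j24)| = 55.2 × 930.3 / 4.192e+04 = 1.2252
20 log₁₀(1.2252) = 1.76 dB

1.8 dB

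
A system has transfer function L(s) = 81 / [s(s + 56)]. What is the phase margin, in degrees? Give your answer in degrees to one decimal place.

Gain crossover: |L(jω)| = 1 at ω ≈ 1.45 rad/sec.
∠L(j1.45) = −90° − arctan(1.45/56) ≈ -91.48°
PM = 180° + (-91.48°) = 88.52°

88.5 deg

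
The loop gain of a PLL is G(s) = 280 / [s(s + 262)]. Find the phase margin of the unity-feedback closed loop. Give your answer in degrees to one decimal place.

89.8°

Gain crossover: |G(jω)| = 1 at ω ≈ 1.07 rad/s.
∠G(j1.07) = −90° − arctan(1.07/262) ≈ -90.23°
PM = 180° + (-90.23°) = 89.77°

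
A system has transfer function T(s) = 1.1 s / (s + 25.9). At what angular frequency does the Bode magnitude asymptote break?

The single real pole at s = −25.9 gives a corner at ω = 25.9 rad/s.

25.9 rad/s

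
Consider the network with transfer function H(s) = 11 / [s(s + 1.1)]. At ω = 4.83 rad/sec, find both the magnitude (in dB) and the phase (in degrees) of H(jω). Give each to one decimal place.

|H| = -6.7 dB, ∠H = -167.2 deg

|j4.83 + 1.1| = √(4.83² + 1.1²) = 4.954
|j4.83| = 4.83
|H(j4.83)| = 11 / (4.954 × 4.83) = 0.45975
20 log₁₀(0.45975) = -6.75 dB
∠(j4.83 + 1.1) = arctan(4.83/1.1) = 77.17°
∠(j4.83) = 90.00°
∠H(j4.83) = − (77.17° + 90.00°) = -167.17°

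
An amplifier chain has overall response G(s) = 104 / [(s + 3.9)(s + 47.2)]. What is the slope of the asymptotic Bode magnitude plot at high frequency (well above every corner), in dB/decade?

With 0 zeros and 2 poles, the high-frequency asymptotic slope is 20 × (0 − 2) = -40 dB/decade.

-40 dB/decade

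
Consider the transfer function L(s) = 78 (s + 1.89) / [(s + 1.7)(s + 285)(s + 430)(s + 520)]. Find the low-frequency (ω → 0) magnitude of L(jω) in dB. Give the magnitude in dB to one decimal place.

-117.3 dB

L(0) = 78 × 1.89 / (1.7 × 285 × 430 × 520) = 1.3608e-06
20 log₁₀(1.3608e-06) = -117.32 dB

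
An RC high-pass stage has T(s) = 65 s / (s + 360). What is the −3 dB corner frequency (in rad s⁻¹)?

For a single-pole high-pass, the −3 dB point is at the pole: ω = 360 rad s⁻¹.

360 rad s⁻¹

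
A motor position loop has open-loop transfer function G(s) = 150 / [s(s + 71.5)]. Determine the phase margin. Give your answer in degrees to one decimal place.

Gain crossover: |G(jω)| = 1 at ω ≈ 2.1 rad s⁻¹.
∠G(j2.1) = −90° − arctan(2.1/71.5) ≈ -91.68°
PM = 180° + (-91.68°) = 88.32°

88.3°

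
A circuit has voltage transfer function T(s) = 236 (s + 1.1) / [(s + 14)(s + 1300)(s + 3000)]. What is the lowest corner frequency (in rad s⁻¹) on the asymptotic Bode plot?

Break frequencies occur at each pole and zero magnitude: 1.1 rad s⁻¹, 14 rad s⁻¹, 1300 rad s⁻¹, 3000 rad s⁻¹.
The lowest is 1.1 rad s⁻¹.

1.1 rad s⁻¹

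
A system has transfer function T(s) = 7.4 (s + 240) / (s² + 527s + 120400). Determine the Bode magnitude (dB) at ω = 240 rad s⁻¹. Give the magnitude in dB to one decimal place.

|j240 + 240| = √(240² + 240²) = 339.4
|(j240)² + 527(j240) + 120400| = |62800 + j1.2648e+05| = 1.412e+05
|T(j240)| = 7.4 × 339.4 / 1.412e+05 = 0.017786
20 log₁₀(0.017786) = -35.00 dB

-35.0 dB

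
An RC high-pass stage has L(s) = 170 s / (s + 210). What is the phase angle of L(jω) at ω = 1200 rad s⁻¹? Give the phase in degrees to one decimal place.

∠(j1200) = 90.00°
∠(j1200 + 210) = arctan(1200/210) = 80.07°
∠L(j1200) = 90.00° − 80.07° = 9.93°

9.9°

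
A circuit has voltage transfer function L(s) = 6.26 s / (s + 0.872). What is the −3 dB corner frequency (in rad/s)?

For a single-pole high-pass, the −3 dB point is at the pole: ω = 0.872 rad/s.

0.872 rad/s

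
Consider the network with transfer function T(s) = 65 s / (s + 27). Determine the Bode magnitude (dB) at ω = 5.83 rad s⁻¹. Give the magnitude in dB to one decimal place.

|j5.83| = 5.83
|j5.83 + 27| = √(5.83² + 27²) = 27.62
|T(j5.83)| = 65 × 5.83 / 27.62 = 13.719
20 log₁₀(13.719) = 22.75 dB

22.7 dB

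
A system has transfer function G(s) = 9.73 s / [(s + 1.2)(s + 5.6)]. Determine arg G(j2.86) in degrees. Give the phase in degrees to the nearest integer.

∠(j2.86) = 90.00°
∠(j2.86 + 1.2) = arctan(2.86/1.2) = 67.24°
∠(j2.86 + 5.6) = arctan(2.86/5.6) = 27.05°
∠G(j2.86) = 90.00° − (67.24° + 27.05°) = -4.29°

-4°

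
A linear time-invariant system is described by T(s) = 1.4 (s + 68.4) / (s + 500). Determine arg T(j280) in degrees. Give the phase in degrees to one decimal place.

47.0°

∠(j280 + 68.4) = arctan(280/68.4) = 76.27°
∠(j280 + 500) = arctan(280/500) = 29.25°
∠T(j280) = 76.27° − 29.25° = 47.02°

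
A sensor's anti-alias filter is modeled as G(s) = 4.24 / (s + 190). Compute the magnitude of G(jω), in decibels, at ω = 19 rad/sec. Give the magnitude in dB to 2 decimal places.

-33.07 dB

|j19 + 190| = √(19² + 190²) = 190.9
|G(j19)| = 4.24 / 190.9 = 0.022205
20 log₁₀(0.022205) = -33.071 dB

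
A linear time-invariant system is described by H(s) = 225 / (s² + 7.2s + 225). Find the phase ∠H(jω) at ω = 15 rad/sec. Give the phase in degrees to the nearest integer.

-90°

∠[(j15)² + 7.2(j15) + 225] = ∠[0 + j108] = 90.00°
∠H(j15) = −90.00° = -90.00°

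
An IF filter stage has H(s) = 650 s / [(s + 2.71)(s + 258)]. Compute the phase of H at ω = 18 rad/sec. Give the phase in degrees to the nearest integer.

∠(j18) = 90.00°
∠(j18 + 2.71) = arctan(18/2.71) = 81.44°
∠(j18 + 258) = arctan(18/258) = 3.99°
∠H(j18) = 90.00° − (81.44° + 3.99°) = 4.57°

5°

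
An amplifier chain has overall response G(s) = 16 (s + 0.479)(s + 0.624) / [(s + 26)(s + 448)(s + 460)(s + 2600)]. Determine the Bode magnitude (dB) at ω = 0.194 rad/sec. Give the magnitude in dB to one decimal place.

|j0.194 + 0.479| = √(0.194² + 0.479²) = 0.5168
|j0.194 + 0.624| = √(0.194² + 0.624²) = 0.6535
|j0.194 + 26| = √(0.194² + 26²) = 26
|j0.194 + 448| = √(0.194² + 448²) = 448
|j0.194 + 460| = √(0.194² + 460²) = 460
|j0.194 + 2600| = √(0.194² + 2600²) = 2600
|G(j0.194)| = 16 × 0.5168 × 0.6535 / (26 × 448 × 460 × 2600) = 3.8785e-10
20 log₁₀(3.8785e-10) = -188.23 dB

-188.2 dB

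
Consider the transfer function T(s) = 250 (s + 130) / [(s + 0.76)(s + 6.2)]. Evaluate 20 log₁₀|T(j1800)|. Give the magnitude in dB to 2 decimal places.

|j1800 + 130| = √(1800² + 130²) = 1805
|j1800 + 0.76| = √(1800² + 0.76²) = 1800
|j1800 + 6.2| = √(1800² + 6.2²) = 1800
|T(j1800)| = 250 × 1805 / (1800 × 1800) = 0.13925
20 log₁₀(0.13925) = -17.124 dB

-17.12 dB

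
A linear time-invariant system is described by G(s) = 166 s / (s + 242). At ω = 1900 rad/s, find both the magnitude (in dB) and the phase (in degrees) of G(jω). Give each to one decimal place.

|j1900| = 1900
|j1900 + 242| = √(1900² + 242²) = 1915
|G(j1900)| = 166 × 1900 / 1915 = 164.67
20 log₁₀(164.67) = 44.33 dB
∠(j1900) = 90.00°
∠(j1900 + 242) = arctan(1900/242) = 82.74°
∠G(j1900) = 90.00° − 82.74° = 7.26°

|G| = 44.3 dB, ∠G = 7.3°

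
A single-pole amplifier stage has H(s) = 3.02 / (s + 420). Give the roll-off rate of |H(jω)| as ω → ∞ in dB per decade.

With 0 zeros and 1 pole, the high-frequency asymptotic slope is 20 × (0 − 1) = -20 dB/decade.

-20 dB/decade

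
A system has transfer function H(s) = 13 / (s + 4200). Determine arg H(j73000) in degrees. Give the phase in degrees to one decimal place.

-86.7°

∠(j73000 + 4200) = arctan(73000/4200) = 86.71°
∠H(j73000) = −86.71° = -86.71°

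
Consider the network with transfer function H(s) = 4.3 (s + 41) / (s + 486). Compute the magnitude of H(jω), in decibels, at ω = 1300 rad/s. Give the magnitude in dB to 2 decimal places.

|j1300 + 41| = √(1300² + 41²) = 1301
|j1300 + 486| = √(1300² + 486²) = 1388
|H(j1300)| = 4.3 × 1301 / 1388 = 4.0297
20 log₁₀(4.0297) = 12.106 dB

12.11 dB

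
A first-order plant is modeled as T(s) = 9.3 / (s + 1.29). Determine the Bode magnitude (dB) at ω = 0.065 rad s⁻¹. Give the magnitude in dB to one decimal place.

|j0.065 + 1.29| = √(0.065² + 1.29²) = 1.292
|T(j0.065)| = 9.3 / 1.292 = 7.2002
20 log₁₀(7.2002) = 17.15 dB

17.1 dB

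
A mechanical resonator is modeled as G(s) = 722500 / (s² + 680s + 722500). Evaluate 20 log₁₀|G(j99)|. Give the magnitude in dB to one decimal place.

|(j99)² + 680(j99) + 722500| = |7.127e+05 + j67320| = 7.159e+05
|G(j99)| = 722500 / 7.159e+05 = 1.0093
20 log₁₀(1.0093) = 0.08 dB

0.1 dB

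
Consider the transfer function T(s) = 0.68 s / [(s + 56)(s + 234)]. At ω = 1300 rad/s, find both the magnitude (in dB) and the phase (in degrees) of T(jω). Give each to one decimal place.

|j1300| = 1300
|j1300 + 56| = √(1300² + 56²) = 1301
|j1300 + 234| = √(1300² + 234²) = 1321
|T(j1300)| = 0.68 × 1300 / (1301 × 1321) = 0.00051433
20 log₁₀(0.00051433) = -65.78 dB
∠(j1300) = 90.00°
∠(j1300 + 56) = arctan(1300/56) = 87.53°
∠(j1300 + 234) = arctan(1300/234) = 79.80°
∠T(j1300) = 90.00° − (87.53° + 79.80°) = -77.33°

|T| = -65.8 dB, ∠T = -77.3 deg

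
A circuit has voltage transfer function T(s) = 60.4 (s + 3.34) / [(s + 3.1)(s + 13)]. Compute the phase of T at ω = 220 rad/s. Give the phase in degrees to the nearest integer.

-87°

∠(j220 + 3.34) = arctan(220/3.34) = 89.13°
∠(j220 + 3.1) = arctan(220/3.1) = 89.19°
∠(j220 + 13) = arctan(220/13) = 86.62°
∠T(j220) = 89.13° − (89.19° + 86.62°) = -86.68°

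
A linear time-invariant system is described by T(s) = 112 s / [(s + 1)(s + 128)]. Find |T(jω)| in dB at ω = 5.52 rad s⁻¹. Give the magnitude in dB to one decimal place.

-1.3 dB

|j5.52| = 5.52
|j5.52 + 1| = √(5.52² + 1²) = 5.61
|j5.52 + 128| = √(5.52² + 128²) = 128.1
|T(j5.52)| = 112 × 5.52 / (5.61 × 128.1) = 0.86019
20 log₁₀(0.86019) = -1.31 dB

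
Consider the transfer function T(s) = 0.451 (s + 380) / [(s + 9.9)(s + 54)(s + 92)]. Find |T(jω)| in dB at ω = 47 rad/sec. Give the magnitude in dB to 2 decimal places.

|j47 + 380| = √(47² + 380²) = 382.9
|j47 + 9.9| = √(47² + 9.9²) = 48.03
|j47 + 54| = √(47² + 54²) = 71.59
|j47 + 92| = √(47² + 92²) = 103.3
|T(j47)| = 0.451 × 382.9 / (48.03 × 71.59 × 103.3) = 0.00048612
20 log₁₀(0.00048612) = -66.265 dB

-66.27 dB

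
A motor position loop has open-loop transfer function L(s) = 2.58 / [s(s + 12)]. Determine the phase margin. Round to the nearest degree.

89°

Gain crossover: |L(jω)| = 1 at ω ≈ 0.215 rad/s.
∠L(j0.215) = −90° − arctan(0.215/12) ≈ -91.03°
PM = 180° + (-91.03°) = 88.97°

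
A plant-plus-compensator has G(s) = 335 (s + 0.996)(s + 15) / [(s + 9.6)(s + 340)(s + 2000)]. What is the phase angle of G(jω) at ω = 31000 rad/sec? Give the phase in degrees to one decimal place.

-85.7°

∠(j31000 + 0.996) = arctan(31000/0.996) = 90.00°
∠(j31000 + 15) = arctan(31000/15) = 89.97°
∠(j31000 + 9.6) = arctan(31000/9.6) = 89.98°
∠(j31000 + 340) = arctan(31000/340) = 89.37°
∠(j31000 + 2000) = arctan(31000/2000) = 86.31°
∠G(j31000) = 90.00° + 89.97° − (89.98° + 89.37° + 86.31°) = -85.69°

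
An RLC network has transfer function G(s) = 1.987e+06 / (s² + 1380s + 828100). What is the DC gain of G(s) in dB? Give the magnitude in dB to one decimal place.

G(0) = 1.987e+06 / 828100 = 2.3995
20 log₁₀(2.3995) = 7.60 dB

7.6 dB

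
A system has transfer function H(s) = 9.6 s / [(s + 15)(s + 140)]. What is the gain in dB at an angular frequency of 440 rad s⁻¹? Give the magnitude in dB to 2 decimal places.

-33.65 dB

|j440| = 440
|j440 + 15| = √(440² + 15²) = 440.3
|j440 + 140| = √(440² + 140²) = 461.7
|H(j440)| = 9.6 × 440 / (440.3 × 461.7) = 0.020779
20 log₁₀(0.020779) = -33.647 dB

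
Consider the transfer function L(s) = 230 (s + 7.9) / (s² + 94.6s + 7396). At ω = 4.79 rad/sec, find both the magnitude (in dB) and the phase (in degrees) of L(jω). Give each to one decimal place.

|j4.79 + 7.9| = √(4.79² + 7.9²) = 9.239
|(j4.79)² + 94.6(j4.79) + 7396| = |7373.1 + j453.13| = 7387
|L(j4.79)| = 230 × 9.239 / 7387 = 0.28766
20 log₁₀(0.28766) = -10.82 dB
∠(j4.79 + 7.9) = arctan(4.79/7.9) = 31.23°
∠[(j4.79)² + 94.6(j4.79) + 7396] = ∠[7373.1 + j453.13] = 3.52°
∠L(j4.79) = 31.23° − 3.52° = 27.71°

|L| = -10.8 dB, ∠L = 27.7°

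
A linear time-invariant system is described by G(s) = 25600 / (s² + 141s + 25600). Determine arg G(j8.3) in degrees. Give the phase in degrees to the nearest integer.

-3 deg

∠[(j8.3)² + 141(j8.3) + 25600] = ∠[25531 + j1170.3] = 2.62°
∠G(j8.3) = −2.62° = -2.62°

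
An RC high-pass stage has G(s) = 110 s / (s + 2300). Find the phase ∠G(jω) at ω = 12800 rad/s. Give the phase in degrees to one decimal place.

10.2°

∠(j12800) = 90.00°
∠(j12800 + 2300) = arctan(12800/2300) = 79.81°
∠G(j12800) = 90.00° − 79.81° = 10.19°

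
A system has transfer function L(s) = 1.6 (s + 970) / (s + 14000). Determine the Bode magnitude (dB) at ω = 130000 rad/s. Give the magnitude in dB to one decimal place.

4.0 dB

|j130000 + 970| = √(130000² + 970²) = 1.3e+05
|j130000 + 14000| = √(130000² + 14000²) = 1.308e+05
|L(j130000)| = 1.6 × 1.3e+05 / 1.308e+05 = 1.5908
20 log₁₀(1.5908) = 4.03 dB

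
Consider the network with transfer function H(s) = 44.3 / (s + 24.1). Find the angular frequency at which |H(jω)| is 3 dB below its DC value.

24.1 rad/s

For a single-pole low-pass, the −3 dB point is at the pole: ω = 24.1 rad/s.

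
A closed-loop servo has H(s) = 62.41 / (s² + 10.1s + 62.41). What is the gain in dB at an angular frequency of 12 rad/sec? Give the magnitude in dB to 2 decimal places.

-7.39 dB

|(j12)² + 10.1(j12) + 62.41| = |-81.59 + j121.2| = 146.1
|H(j12)| = 62.41 / 146.1 = 0.42716
20 log₁₀(0.42716) = -7.388 dB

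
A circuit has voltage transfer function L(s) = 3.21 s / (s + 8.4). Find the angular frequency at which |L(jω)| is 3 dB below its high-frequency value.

For a single-pole high-pass, the −3 dB point is at the pole: ω = 8.4 rad s⁻¹.

8.4 rad s⁻¹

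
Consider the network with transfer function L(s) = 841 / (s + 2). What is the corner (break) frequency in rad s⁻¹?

The single real pole at s = −2 gives a corner at ω = 2 rad s⁻¹.

2 rad s⁻¹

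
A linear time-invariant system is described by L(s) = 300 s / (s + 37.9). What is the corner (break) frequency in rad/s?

37.9 rad/s

The single real pole at s = −37.9 gives a corner at ω = 37.9 rad/s.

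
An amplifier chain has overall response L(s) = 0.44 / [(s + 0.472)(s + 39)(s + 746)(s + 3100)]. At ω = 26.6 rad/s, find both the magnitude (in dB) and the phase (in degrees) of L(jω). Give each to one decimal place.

|L| = -196.4 dB, ∠L = -125.8°

|j26.6 + 0.472| = √(26.6² + 0.472²) = 26.6
|j26.6 + 39| = √(26.6² + 39²) = 47.21
|j26.6 + 746| = √(26.6² + 746²) = 746.5
|j26.6 + 3100| = √(26.6² + 3100²) = 3100
|L(j26.6)| = 0.44 / (26.6 × 47.21 × 746.5 × 3100) = 1.5139e-10
20 log₁₀(1.5139e-10) = -196.40 dB
∠(j26.6 + 0.472) = arctan(26.6/0.472) = 88.98°
∠(j26.6 + 39) = arctan(26.6/39) = 34.30°
∠(j26.6 + 746) = arctan(26.6/746) = 2.04°
∠(j26.6 + 3100) = arctan(26.6/3100) = 0.49°
∠L(j26.6) = − (88.98° + 34.30° + 2.04° + 0.49°) = -125.81°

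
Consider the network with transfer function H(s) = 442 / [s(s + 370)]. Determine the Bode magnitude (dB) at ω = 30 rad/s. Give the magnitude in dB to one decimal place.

|j30 + 370| = √(30² + 370²) = 371.2
|j30| = 30
|H(j30)| = 442 / (371.2 × 30) = 0.03969
20 log₁₀(0.03969) = -28.03 dB

-28.0 dB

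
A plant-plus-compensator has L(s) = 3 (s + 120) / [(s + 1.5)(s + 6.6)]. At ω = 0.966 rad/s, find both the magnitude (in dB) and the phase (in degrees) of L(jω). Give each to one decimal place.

|L| = 29.6 dB, ∠L = -40.6 deg

|j0.966 + 120| = √(0.966² + 120²) = 120
|j0.966 + 1.5| = √(0.966² + 1.5²) = 1.784
|j0.966 + 6.6| = √(0.966² + 6.6²) = 6.67
|L(j0.966)| = 3 × 120 / (1.784 × 6.67) = 30.251
20 log₁₀(30.251) = 29.61 dB
∠(j0.966 + 120) = arctan(0.966/120) = 0.46°
∠(j0.966 + 1.5) = arctan(0.966/1.5) = 32.78°
∠(j0.966 + 6.6) = arctan(0.966/6.6) = 8.33°
∠L(j0.966) = 0.46° − (32.78° + 8.33°) = -40.65°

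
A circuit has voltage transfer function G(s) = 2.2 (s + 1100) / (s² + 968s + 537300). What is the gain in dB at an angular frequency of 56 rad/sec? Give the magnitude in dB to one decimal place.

|j56 + 1100| = √(56² + 1100²) = 1101
|(j56)² + 968(j56) + 537300| = |5.3416e+05 + j54208| = 5.369e+05
|G(j56)| = 2.2 × 1101 / 5.369e+05 = 0.0045131
20 log₁₀(0.0045131) = -46.91 dB

-46.9 dB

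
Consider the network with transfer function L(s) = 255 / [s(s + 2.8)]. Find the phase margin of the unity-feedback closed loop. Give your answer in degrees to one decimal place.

Gain crossover: |L(jω)| = 1 at ω ≈ 15.8 rad/s.
∠L(j15.8) = −90° − arctan(15.8/2.8) ≈ -169.98°
PM = 180° + (-169.98°) = 10.02°

10.0°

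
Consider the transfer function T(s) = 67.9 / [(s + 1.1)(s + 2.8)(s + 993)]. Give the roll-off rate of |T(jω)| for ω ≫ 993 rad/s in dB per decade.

-60 dB/decade

With 0 zeros and 3 poles, the high-frequency asymptotic slope is 20 × (0 − 3) = -60 dB/decade.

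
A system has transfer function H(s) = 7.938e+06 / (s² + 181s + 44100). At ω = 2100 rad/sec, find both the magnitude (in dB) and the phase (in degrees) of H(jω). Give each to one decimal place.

|H| = 5.2 dB, ∠H = -175.0°

|(j2100)² + 181(j2100) + 44100| = |-4.3659e+06 + j3.801e+05| = 4.382e+06
|H(j2100)| = 7.938e+06 / 4.382e+06 = 1.8113
20 log₁₀(1.8113) = 5.16 dB
∠[(j2100)² + 181(j2100) + 44100] = ∠[-4.3659e+06 + j3.801e+05] = 175.02°
∠H(j2100) = −175.02° = -175.02°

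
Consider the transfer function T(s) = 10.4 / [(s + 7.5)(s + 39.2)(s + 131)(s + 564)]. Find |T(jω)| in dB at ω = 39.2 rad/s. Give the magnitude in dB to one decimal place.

|j39.2 + 7.5| = √(39.2² + 7.5²) = 39.91
|j39.2 + 39.2| = √(39.2² + 39.2²) = 55.44
|j39.2 + 131| = √(39.2² + 131²) = 136.7
|j39.2 + 564| = √(39.2² + 564²) = 565.4
|T(j39.2)| = 10.4 / (39.91 × 55.44 × 136.7 × 565.4) = 6.0802e-08
20 log₁₀(6.0802e-08) = -144.32 dB

-144.3 dB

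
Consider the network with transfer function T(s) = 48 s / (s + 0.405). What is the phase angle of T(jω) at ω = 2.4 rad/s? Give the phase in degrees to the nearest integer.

10°

∠(j2.4) = 90.00°
∠(j2.4 + 0.405) = arctan(2.4/0.405) = 80.42°
∠T(j2.4) = 90.00° − 80.42° = 9.58°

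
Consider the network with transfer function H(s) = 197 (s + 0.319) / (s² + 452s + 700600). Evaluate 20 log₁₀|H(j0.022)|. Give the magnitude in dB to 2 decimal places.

-80.92 dB

|j0.022 + 0.319| = √(0.022² + 0.319²) = 0.3198
|(j0.022)² + 452(j0.022) + 700600| = |7.006e+05 + j9.944| = 7.006e+05
|H(j0.022)| = 197 × 0.3198 / 7.006e+05 = 8.9912e-05
20 log₁₀(8.9912e-05) = -80.924 dB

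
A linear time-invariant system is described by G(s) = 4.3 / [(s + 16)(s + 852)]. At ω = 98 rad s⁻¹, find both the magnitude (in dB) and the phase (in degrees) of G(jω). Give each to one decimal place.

|G| = -85.9 dB, ∠G = -87.3°

|j98 + 16| = √(98² + 16²) = 99.3
|j98 + 852| = √(98² + 852²) = 857.6
|G(j98)| = 4.3 / (99.3 × 857.6) = 5.0494e-05
20 log₁₀(5.0494e-05) = -85.94 dB
∠(j98 + 16) = arctan(98/16) = 80.73°
∠(j98 + 852) = arctan(98/852) = 6.56°
∠G(j98) = − (80.73° + 6.56°) = -87.29°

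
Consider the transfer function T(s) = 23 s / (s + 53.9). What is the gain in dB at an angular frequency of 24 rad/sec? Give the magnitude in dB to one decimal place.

19.4 dB

|j24| = 24
|j24 + 53.9| = √(24² + 53.9²) = 59
|T(j24)| = 23 × 24 / 59 = 9.3557
20 log₁₀(9.3557) = 19.42 dB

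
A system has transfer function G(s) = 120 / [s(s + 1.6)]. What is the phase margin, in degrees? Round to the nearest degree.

Gain crossover: |G(jω)| = 1 at ω ≈ 10.9 rad/sec.
∠G(j10.9) = −90° − arctan(10.9/1.6) ≈ -171.65°
PM = 180° + (-171.65°) = 8.35°

8°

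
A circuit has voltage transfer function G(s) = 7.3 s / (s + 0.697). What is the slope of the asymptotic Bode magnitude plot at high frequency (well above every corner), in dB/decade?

With 1 zero and 1 pole, the high-frequency asymptotic slope is 20 × (1 − 1) = 0 dB/decade.

0 dB/decade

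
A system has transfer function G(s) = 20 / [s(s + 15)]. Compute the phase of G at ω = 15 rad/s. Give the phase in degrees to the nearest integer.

∠(j15 + 15) = arctan(15/15) = 45.00°
∠(j15) = 90.00°
∠G(j15) = − (45.00° + 90.00°) = -135.00°

-135 deg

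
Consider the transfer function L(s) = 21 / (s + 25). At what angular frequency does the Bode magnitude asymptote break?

The single real pole at s = −25 gives a corner at ω = 25 rad s⁻¹.

25 rad s⁻¹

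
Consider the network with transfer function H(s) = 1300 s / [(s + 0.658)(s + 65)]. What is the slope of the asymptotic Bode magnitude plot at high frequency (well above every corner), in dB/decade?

-20 dB/decade

With 1 zero and 2 poles, the high-frequency asymptotic slope is 20 × (1 − 2) = -20 dB/decade.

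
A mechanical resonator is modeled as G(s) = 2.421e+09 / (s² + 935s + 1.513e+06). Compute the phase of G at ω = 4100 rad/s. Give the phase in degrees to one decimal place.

-165.9°

∠[(j4100)² + 935(j4100) + 1.513e+06] = ∠[-1.5297e+07 + j3.8335e+06] = 165.93°
∠G(j4100) = −165.93° = -165.93°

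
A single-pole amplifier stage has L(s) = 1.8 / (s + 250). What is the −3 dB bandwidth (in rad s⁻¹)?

For a single-pole low-pass, the −3 dB point is at the pole: ω = 250 rad s⁻¹.

250 rad s⁻¹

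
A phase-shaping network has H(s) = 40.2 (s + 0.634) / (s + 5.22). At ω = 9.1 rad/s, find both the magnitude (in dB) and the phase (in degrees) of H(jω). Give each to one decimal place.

|H| = 30.9 dB, ∠H = 25.9°

|j9.1 + 0.634| = √(9.1² + 0.634²) = 9.122
|j9.1 + 5.22| = √(9.1² + 5.22²) = 10.49
|H(j9.1)| = 40.2 × 9.122 / 10.49 = 34.955
20 log₁₀(34.955) = 30.87 dB
∠(j9.1 + 0.634) = arctan(9.1/0.634) = 86.01°
∠(j9.1 + 5.22) = arctan(9.1/5.22) = 60.16°
∠H(j9.1) = 86.01° − 60.16° = 25.85°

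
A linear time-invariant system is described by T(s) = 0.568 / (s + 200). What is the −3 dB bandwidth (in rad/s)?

For a single-pole low-pass, the −3 dB point is at the pole: ω = 200 rad/s.

200 rad/s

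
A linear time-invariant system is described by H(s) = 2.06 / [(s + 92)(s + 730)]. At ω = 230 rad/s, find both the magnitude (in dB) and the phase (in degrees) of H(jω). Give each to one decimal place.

|j230 + 92| = √(230² + 92²) = 247.7
|j230 + 730| = √(230² + 730²) = 765.4
|H(j230)| = 2.06 / (247.7 × 765.4) = 1.0865e-05
20 log₁₀(1.0865e-05) = -99.28 dB
∠(j230 + 92) = arctan(230/92) = 68.20°
∠(j230 + 730) = arctan(230/730) = 17.49°
∠H(j230) = − (68.20° + 17.49°) = -85.69°

|H| = -99.3 dB, ∠H = -85.7°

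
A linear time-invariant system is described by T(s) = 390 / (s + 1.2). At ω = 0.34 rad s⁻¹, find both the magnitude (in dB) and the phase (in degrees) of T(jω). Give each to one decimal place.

|j0.34 + 1.2| = √(0.34² + 1.2²) = 1.247
|T(j0.34)| = 390 / 1.247 = 312.69
20 log₁₀(312.69) = 49.90 dB
∠(j0.34 + 1.2) = arctan(0.34/1.2) = 15.82°
∠T(j0.34) = −15.82° = -15.82°

|T| = 49.9 dB, ∠T = -15.8 deg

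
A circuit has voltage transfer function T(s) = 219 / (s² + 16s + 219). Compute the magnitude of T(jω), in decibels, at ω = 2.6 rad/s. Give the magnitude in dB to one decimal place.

|(j2.6)² + 16(j2.6) + 219| = |212.24 + j41.6| = 216.3
|T(j2.6)| = 219 / 216.3 = 1.0126
20 log₁₀(1.0126) = 0.11 dB

0.1 dB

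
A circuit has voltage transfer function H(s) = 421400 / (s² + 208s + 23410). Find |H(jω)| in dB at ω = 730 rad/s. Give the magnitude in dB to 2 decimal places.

-2.02 dB

|(j730)² + 208(j730) + 23410| = |-5.0949e+05 + j1.5184e+05| = 5.316e+05
|H(j730)| = 421400 / 5.316e+05 = 0.79265
20 log₁₀(0.79265) = -2.018 dB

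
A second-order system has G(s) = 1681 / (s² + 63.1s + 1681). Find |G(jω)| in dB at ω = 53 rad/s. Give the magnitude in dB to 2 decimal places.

-6.44 dB

|(j53)² + 63.1(j53) + 1681| = |-1128 + j3344.3| = 3529
|G(j53)| = 1681 / 3529 = 0.47628
20 log₁₀(0.47628) = -6.443 dB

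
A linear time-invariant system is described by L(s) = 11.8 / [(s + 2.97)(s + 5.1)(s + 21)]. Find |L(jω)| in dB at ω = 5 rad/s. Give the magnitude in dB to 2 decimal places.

|j5 + 2.97| = √(5² + 2.97²) = 5.816
|j5 + 5.1| = √(5² + 5.1²) = 7.142
|j5 + 21| = √(5² + 21²) = 21.59
|L(j5)| = 11.8 / (5.816 × 7.142 × 21.59) = 0.01316
20 log₁₀(0.01316) = -37.615 dB

-37.61 dB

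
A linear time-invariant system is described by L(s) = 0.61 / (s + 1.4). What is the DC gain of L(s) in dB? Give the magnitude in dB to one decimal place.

-7.2 dB

L(0) = 0.61 / 1.4 = 0.43571
20 log₁₀(0.43571) = -7.22 dB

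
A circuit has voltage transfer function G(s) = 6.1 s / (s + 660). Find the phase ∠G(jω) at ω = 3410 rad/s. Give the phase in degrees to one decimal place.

11.0°

∠(j3410) = 90.00°
∠(j3410 + 660) = arctan(3410/660) = 79.05°
∠G(j3410) = 90.00° − 79.05° = 10.95°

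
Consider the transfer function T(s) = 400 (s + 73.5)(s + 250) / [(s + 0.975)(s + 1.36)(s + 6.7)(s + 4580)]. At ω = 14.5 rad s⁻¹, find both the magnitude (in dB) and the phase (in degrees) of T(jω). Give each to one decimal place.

|j14.5 + 73.5| = √(14.5² + 73.5²) = 74.92
|j14.5 + 250| = √(14.5² + 250²) = 250.4
|j14.5 + 0.975| = √(14.5² + 0.975²) = 14.53
|j14.5 + 1.36| = √(14.5² + 1.36²) = 14.56
|j14.5 + 6.7| = √(14.5² + 6.7²) = 15.97
|j14.5 + 4580| = √(14.5² + 4580²) = 4580
|T(j14.5)| = 400 × 74.92 × 250.4 / (14.53 × 14.56 × 15.97 × 4580) = 0.48466
20 log₁₀(0.48466) = -6.29 dB
∠(j14.5 + 73.5) = arctan(14.5/73.5) = 11.16°
∠(j14.5 + 250) = arctan(14.5/250) = 3.32°
∠(j14.5 + 0.975) = arctan(14.5/0.975) = 86.15°
∠(j14.5 + 1.36) = arctan(14.5/1.36) = 84.64°
∠(j14.5 + 6.7) = arctan(14.5/6.7) = 65.20°
∠(j14.5 + 4580) = arctan(14.5/4580) = 0.18°
∠T(j14.5) = 11.16° + 3.32° − (86.15° + 84.64° + 65.20° + 0.18°) = -221.70°

|T| = -6.3 dB, ∠T = -221.7°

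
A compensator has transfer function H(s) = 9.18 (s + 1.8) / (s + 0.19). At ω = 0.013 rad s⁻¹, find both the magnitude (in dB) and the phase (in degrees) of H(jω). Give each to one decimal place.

|H| = 38.8 dB, ∠H = -3.5°

|j0.013 + 1.8| = √(0.013² + 1.8²) = 1.8
|j0.013 + 0.19| = √(0.013² + 0.19²) = 0.1904
|H(j0.013)| = 9.18 × 1.8 / 0.1904 = 86.768
20 log₁₀(86.768) = 38.77 dB
∠(j0.013 + 1.8) = arctan(0.013/1.8) = 0.41°
∠(j0.013 + 0.19) = arctan(0.013/0.19) = 3.91°
∠H(j0.013) = 0.41° − 3.91° = -3.50°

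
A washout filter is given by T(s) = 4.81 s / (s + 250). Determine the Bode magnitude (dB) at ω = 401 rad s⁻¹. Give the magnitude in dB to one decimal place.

12.2 dB

|j401| = 401
|j401 + 250| = √(401² + 250²) = 472.5
|T(j401)| = 4.81 × 401 / 472.5 = 4.0817
20 log₁₀(4.0817) = 12.22 dB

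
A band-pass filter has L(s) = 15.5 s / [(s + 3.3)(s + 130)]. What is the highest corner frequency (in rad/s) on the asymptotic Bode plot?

130 rad/s

Break frequencies occur at each pole and zero magnitude: 3.3 rad/s, 130 rad/s.
The highest is 130 rad/s.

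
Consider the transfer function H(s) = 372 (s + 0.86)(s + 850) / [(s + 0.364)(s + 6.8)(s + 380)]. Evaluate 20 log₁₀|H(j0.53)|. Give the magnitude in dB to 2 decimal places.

|j0.53 + 0.86| = √(0.53² + 0.86²) = 1.01
|j0.53 + 850| = √(0.53² + 850²) = 850
|j0.53 + 0.364| = √(0.53² + 0.364²) = 0.643
|j0.53 + 6.8| = √(0.53² + 6.8²) = 6.821
|j0.53 + 380| = √(0.53² + 380²) = 380
|H(j0.53)| = 372 × 1.01 × 850 / (0.643 × 6.821 × 380) = 191.68
20 log₁₀(191.68) = 45.652 dB

45.65 dB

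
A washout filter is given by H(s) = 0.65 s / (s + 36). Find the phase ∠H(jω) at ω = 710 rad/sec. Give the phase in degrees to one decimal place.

∠(j710) = 90.00°
∠(j710 + 36) = arctan(710/36) = 87.10°
∠H(j710) = 90.00° − 87.10° = 2.90°

2.9°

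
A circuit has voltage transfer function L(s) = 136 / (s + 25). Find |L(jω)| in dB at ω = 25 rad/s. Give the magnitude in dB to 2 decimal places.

11.70 dB

|j25 + 25| = √(25² + 25²) = 35.36
|L(j25)| = 136 / 35.36 = 3.8467
20 log₁₀(3.8467) = 11.702 dB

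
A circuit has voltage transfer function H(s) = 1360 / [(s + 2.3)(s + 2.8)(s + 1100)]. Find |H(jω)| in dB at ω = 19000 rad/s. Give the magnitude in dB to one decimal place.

-194.1 dB

|j19000 + 2.3| = √(19000² + 2.3²) = 1.9e+04
|j19000 + 2.8| = √(19000² + 2.8²) = 1.9e+04
|j19000 + 1100| = √(19000² + 1100²) = 1.903e+04
|H(j19000)| = 1360 / (1.9e+04 × 1.9e+04 × 1.903e+04) = 1.9795e-10
20 log₁₀(1.9795e-10) = -194.07 dB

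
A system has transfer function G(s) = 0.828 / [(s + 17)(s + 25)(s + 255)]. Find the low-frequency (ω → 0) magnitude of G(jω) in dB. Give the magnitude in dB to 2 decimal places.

-102.34 dB

G(0) = 0.828 / (17 × 25 × 255) = 7.6401e-06
20 log₁₀(7.6401e-06) = -102.338 dB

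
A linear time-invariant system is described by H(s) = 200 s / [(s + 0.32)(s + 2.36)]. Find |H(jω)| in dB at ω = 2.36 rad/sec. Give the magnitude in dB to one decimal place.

|j2.36| = 2.36
|j2.36 + 0.32| = √(2.36² + 0.32²) = 2.382
|j2.36 + 2.36| = √(2.36² + 2.36²) = 3.338
|H(j2.36)| = 200 × 2.36 / (2.382 × 3.338) = 59.381
20 log₁₀(59.381) = 35.47 dB

35.5 dB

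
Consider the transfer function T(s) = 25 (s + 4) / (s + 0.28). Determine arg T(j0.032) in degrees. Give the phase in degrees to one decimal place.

-6.1°

∠(j0.032 + 4) = arctan(0.032/4) = 0.46°
∠(j0.032 + 0.28) = arctan(0.032/0.28) = 6.52°
∠T(j0.032) = 0.46° − 6.52° = -6.06°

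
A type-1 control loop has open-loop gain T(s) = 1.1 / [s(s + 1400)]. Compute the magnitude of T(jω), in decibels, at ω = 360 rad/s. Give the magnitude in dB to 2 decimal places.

|j360 + 1400| = √(360² + 1400²) = 1446
|j360| = 360
|T(j360)| = 1.1 / (1446 × 360) = 2.1138e-06
20 log₁₀(2.1138e-06) = -113.499 dB

-113.50 dB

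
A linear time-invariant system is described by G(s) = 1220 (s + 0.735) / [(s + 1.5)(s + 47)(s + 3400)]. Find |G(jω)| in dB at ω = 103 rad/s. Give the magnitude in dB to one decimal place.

-50.0 dB

|j103 + 0.735| = √(103² + 0.735²) = 103
|j103 + 1.5| = √(103² + 1.5²) = 103
|j103 + 47| = √(103² + 47²) = 113.2
|j103 + 3400| = √(103² + 3400²) = 3402
|G(j103)| = 1220 × 103 / (103 × 113.2 × 3402) = 0.0031676
20 log₁₀(0.0031676) = -49.99 dB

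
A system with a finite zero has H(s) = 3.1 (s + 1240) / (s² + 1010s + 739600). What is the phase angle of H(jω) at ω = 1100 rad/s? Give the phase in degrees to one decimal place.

-71.4°

∠(j1100 + 1240) = arctan(1100/1240) = 41.58°
∠[(j1100)² + 1010(j1100) + 739600] = ∠[-4.704e+05 + j1.111e+06] = 112.95°
∠H(j1100) = 41.58° − 112.95° = -71.37°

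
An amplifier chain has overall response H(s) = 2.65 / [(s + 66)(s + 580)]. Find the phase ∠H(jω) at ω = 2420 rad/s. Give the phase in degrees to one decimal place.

-165.0°

∠(j2420 + 66) = arctan(2420/66) = 88.44°
∠(j2420 + 580) = arctan(2420/580) = 76.52°
∠H(j2420) = − (88.44° + 76.52°) = -164.96°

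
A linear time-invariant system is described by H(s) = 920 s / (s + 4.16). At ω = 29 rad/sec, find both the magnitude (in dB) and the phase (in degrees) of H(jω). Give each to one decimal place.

|H| = 59.2 dB, ∠H = 8.2°

|j29| = 29
|j29 + 4.16| = √(29² + 4.16²) = 29.3
|H(j29)| = 920 × 29 / 29.3 = 910.68
20 log₁₀(910.68) = 59.19 dB
∠(j29) = 90.00°
∠(j29 + 4.16) = arctan(29/4.16) = 81.84°
∠H(j29) = 90.00° − 81.84° = 8.16°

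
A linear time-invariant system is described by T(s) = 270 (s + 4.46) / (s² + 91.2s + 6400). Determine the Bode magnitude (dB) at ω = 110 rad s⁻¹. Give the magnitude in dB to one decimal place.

|j110 + 4.46| = √(110² + 4.46²) = 110.1
|(j110)² + 91.2(j110) + 6400| = |-5700 + j10032| = 1.154e+04
|T(j110)| = 270 × 110.1 / 1.154e+04 = 2.5762
20 log₁₀(2.5762) = 8.22 dB

8.2 dB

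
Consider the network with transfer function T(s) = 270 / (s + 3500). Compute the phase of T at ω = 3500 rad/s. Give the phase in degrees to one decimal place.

-45.0°

∠(j3500 + 3500) = arctan(3500/3500) = 45.00°
∠T(j3500) = −45.00° = -45.00°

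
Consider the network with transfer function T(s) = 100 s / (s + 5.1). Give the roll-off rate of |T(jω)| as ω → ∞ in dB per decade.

With 1 zero and 1 pole, the high-frequency asymptotic slope is 20 × (1 − 1) = 0 dB/decade.

0 dB/decade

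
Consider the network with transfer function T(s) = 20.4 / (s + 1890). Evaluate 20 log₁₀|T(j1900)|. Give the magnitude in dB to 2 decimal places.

-42.37 dB

|j1900 + 1890| = √(1900² + 1890²) = 2680
|T(j1900)| = 20.4 / 2680 = 0.0076121
20 log₁₀(0.0076121) = -42.370 dB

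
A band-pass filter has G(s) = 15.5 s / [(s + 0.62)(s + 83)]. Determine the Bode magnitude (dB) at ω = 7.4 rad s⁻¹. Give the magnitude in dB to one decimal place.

|j7.4| = 7.4
|j7.4 + 0.62| = √(7.4² + 0.62²) = 7.426
|j7.4 + 83| = √(7.4² + 83²) = 83.33
|G(j7.4)| = 15.5 × 7.4 / (7.426 × 83.33) = 0.18536
20 log₁₀(0.18536) = -14.64 dB

-14.6 dB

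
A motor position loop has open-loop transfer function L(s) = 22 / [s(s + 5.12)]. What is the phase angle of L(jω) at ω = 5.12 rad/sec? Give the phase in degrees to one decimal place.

-135.0°

∠(j5.12 + 5.12) = arctan(5.12/5.12) = 45.00°
∠(j5.12) = 90.00°
∠L(j5.12) = − (45.00° + 90.00°) = -135.00°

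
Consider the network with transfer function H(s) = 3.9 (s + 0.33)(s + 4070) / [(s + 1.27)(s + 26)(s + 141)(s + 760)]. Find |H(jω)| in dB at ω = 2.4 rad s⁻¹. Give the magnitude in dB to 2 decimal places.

|j2.4 + 0.33| = √(2.4² + 0.33²) = 2.423
|j2.4 + 4070| = √(2.4² + 4070²) = 4070
|j2.4 + 1.27| = √(2.4² + 1.27²) = 2.715
|j2.4 + 26| = √(2.4² + 26²) = 26.11
|j2.4 + 141| = √(2.4² + 141²) = 141
|j2.4 + 760| = √(2.4² + 760²) = 760
|H(j2.4)| = 3.9 × 2.423 × 4070 / (2.715 × 26.11 × 141 × 760) = 0.0050606
20 log₁₀(0.0050606) = -45.916 dB

-45.92 dB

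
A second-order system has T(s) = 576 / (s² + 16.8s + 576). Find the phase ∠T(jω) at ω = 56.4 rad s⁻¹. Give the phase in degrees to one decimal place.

-160.0°

∠[(j56.4)² + 16.8(j56.4) + 576] = ∠[-2605 + j947.52] = 160.01°
∠T(j56.4) = −160.01° = -160.01°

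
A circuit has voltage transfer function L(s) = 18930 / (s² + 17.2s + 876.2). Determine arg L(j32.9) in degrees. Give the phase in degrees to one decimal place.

∠[(j32.9)² + 17.2(j32.9) + 876.2] = ∠[-206.21 + j565.88] = 110.02°
∠L(j32.9) = −110.02° = -110.02°

-110.0 deg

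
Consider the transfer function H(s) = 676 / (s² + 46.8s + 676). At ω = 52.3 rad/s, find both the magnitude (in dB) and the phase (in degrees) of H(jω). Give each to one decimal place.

|(j52.3)² + 46.8(j52.3) + 676| = |-2059.3 + j2447.6| = 3199
|H(j52.3)| = 676 / 3199 = 0.21134
20 log₁₀(0.21134) = -13.50 dB
∠[(j52.3)² + 46.8(j52.3) + 676] = ∠[-2059.3 + j2447.6] = 130.08°
∠H(j52.3) = −130.08° = -130.08°

|H| = -13.5 dB, ∠H = -130.1°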